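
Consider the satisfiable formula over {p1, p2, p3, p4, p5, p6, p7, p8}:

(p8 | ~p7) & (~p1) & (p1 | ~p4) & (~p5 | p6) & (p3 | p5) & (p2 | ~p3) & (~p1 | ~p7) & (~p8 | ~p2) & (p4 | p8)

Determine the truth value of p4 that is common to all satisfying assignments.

Suppose p4 = 1.
(~p1) alone gives p1 = 0.
That conflicts with the unit clause (p1).
So every satisfying assignment has p4 = False.

False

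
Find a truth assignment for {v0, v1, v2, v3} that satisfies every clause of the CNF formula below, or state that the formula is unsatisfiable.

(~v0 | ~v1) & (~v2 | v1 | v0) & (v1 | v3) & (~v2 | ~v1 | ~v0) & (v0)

v0: 1; v1: 0; v2: 1; v3: 1

(v0) alone gives v0 = 1.
(~v1) alone gives v1 = 0.
(v3) alone gives v3 = 1.
All clauses hold; v2 can take either value.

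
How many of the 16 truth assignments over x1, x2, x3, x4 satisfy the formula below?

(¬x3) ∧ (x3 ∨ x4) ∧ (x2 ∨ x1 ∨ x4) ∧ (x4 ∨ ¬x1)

There are 2^4 = 16 truth assignments over (x1, x2, x3, x4).
Split on x1. With x1 = True, the clauses containing x1 are satisfied and ¬x1 drops from the rest; 2 of the 2^3 = 8 assignments to the other variables satisfy what remains.
With x1 = False, by the same count on the reduced clause set, 2 assignments work.
(One model: x1=F, x2=F, x3=F, x4=T.)
Total: 2 + 2 = 4.

4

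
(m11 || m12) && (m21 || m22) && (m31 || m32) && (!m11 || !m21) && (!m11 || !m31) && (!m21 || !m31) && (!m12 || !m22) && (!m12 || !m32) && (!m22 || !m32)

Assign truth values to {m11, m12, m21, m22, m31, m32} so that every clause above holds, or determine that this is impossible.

UNSATISFIABLE

Try m11 = true.
Unit clause (!m21) forces m21 = false.
Unit clause (m22) forces m22 = true.
Unit clause (!m31) forces m31 = false.
Unit clause (m32) forces m32 = true.
But (!m32) is also a unit clause — contradiction.
Backtrack on m11: now try m11 = false.
Unit clause (m12) forces m12 = true.
Unit clause (!m22) forces m22 = false.
Unit clause (m21) forces m21 = true.
Unit clause (!m31) forces m31 = false.
Unit clause (m32) forces m32 = true.
But (!m32) is also a unit clause — contradiction.
Both values of m11 lead to a conflict.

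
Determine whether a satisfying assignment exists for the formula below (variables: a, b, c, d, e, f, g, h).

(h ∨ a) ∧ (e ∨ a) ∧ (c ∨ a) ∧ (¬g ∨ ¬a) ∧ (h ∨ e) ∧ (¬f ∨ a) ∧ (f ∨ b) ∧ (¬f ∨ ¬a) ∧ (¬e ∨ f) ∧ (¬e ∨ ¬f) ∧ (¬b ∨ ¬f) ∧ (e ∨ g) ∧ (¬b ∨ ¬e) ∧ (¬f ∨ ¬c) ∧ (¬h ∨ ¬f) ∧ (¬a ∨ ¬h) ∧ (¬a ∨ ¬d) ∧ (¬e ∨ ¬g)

Unsatisfiable

Branch on h: set h = True.
(¬f) alone gives f = False.
(b) alone gives b = True.
(¬e) alone gives e = False.
(a) alone gives a = True.
But (¬a) is also a unit clause — contradiction.
Backtrack on h: now try h = False.
(a) alone gives a = True.
(¬g) alone gives g = False.
(e) alone gives e = True.
(¬f) alone gives f = False.
But (f) is also a unit clause — contradiction.
Neither h = True nor h = False works.
No assignment satisfies every clause.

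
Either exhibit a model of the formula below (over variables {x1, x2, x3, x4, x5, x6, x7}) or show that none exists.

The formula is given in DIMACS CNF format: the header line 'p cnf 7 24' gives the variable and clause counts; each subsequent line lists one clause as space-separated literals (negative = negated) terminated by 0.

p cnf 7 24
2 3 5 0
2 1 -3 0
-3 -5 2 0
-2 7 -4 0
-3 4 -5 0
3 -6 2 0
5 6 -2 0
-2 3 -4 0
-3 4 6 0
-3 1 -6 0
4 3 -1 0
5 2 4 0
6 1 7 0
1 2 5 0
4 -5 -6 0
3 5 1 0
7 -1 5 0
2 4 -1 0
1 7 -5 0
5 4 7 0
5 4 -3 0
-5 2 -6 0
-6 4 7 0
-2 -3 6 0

x1=True, x2=False, x3=False, x4=True, x5=True, x6=False, x7=False

Branch on x2: set x2 = False.
Branch on x3: set x3 = False.
From the singleton clause (x5), x5 = True.
From the singleton clause (¬x6), x6 = False.
Branch on x4: set x4 = True.
Branch on x1: set x1 = True.
Every clause is now satisfied; x7 is unconstrained.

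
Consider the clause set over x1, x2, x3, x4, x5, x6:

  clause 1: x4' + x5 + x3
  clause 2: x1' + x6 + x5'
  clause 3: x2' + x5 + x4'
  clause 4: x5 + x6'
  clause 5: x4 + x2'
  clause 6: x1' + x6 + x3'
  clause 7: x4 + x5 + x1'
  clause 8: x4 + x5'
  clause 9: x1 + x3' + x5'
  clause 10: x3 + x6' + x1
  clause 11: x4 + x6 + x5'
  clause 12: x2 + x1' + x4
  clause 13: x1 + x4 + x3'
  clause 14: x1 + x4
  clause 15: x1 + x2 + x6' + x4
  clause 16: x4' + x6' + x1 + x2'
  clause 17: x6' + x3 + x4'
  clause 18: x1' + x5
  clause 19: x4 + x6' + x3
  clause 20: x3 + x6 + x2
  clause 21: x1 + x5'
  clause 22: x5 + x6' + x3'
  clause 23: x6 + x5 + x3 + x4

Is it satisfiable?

Branch on x5: set x5 = 0.
From the singleton clause (x6'), x6 = 0.
From the singleton clause (x1'), x1 = 0.
From the singleton clause (x4), x4 = 1.
From the singleton clause (x3), x3 = 1.
From the singleton clause (x2'), x2 = 0.
Every clause now holds.
A satisfying assignment: x1=0,  x2=0,  x3=1,  x4=1,  x5=0,  x6=0.

Yes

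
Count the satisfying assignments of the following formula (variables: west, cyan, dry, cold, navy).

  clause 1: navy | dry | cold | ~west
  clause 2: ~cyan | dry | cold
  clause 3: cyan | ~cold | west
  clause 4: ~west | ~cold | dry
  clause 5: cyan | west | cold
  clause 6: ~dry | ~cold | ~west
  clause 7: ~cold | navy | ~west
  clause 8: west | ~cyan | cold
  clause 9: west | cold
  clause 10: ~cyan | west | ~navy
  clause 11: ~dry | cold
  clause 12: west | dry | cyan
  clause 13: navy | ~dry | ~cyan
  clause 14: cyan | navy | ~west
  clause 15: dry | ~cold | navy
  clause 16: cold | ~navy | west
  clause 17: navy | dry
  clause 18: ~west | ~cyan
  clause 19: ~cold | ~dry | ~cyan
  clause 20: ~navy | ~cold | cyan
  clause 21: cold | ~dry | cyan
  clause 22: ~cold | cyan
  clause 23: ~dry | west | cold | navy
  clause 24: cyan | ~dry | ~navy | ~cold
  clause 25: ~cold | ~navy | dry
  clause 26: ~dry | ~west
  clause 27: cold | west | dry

There are 2^5 = 32 truth assignments over (west, cyan, dry, cold, navy).
Split on dry. With dry = 1, the clauses containing dry are satisfied and ~dry drops from the rest; 0 of the 2^4 = 16 assignments to the other variables satisfy what remains.
With dry = 0, by the same count on the reduced clause set, 1 assignment works.
(One model: west=T, cyan=F, dry=F, cold=F, navy=T.)
Total: 0 + 1 = 1.

1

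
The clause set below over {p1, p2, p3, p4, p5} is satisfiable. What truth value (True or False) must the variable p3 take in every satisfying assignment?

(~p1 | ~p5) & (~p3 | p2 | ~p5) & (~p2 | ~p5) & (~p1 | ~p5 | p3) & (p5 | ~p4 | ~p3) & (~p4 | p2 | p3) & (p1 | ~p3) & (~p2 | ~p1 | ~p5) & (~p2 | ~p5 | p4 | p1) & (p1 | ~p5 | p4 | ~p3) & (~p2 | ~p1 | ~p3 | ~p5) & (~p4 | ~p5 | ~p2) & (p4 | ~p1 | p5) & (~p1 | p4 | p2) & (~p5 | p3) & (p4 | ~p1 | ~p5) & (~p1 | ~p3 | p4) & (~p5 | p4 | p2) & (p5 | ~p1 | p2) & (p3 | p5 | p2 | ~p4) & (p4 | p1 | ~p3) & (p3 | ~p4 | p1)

False

Suppose p3 = 1.
From the singleton clause (p1), p1 = 1.
From the singleton clause (~p5), p5 = 0.
From the singleton clause (~p4), p4 = 0.
That conflicts with the unit clause (p4).
So every satisfying assignment has p3 = False.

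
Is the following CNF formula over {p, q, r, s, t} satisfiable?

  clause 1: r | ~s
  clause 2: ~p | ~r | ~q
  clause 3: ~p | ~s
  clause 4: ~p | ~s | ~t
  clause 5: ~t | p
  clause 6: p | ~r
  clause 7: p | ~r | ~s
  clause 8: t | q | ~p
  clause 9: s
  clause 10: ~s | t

No, unsatisfiable

(s) alone gives s = 1.
(r) alone gives r = 1.
(~p) alone gives p = 0.
That conflicts with the unit clause (p).
No assignment satisfies every clause.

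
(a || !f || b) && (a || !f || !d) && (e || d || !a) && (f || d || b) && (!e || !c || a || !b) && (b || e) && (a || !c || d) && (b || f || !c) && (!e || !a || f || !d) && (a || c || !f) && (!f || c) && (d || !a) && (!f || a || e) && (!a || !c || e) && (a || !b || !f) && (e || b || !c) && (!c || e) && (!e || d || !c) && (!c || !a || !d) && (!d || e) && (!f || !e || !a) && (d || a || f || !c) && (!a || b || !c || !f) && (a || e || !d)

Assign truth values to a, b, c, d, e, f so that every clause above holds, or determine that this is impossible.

Case b = true:
Case f = false:
Case d = false:
The clause (!a) is unit, so a = false.
The clause (!c) is unit, so c = false.
All clauses hold; e can take either value.

a ↦ false, b ↦ true, c ↦ false, d ↦ false, e ↦ false, f ↦ false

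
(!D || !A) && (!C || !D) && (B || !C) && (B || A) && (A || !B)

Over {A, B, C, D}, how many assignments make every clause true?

There are 2^4 = 16 truth assignments over (A, B, C, D).
Check each against the 5 clauses (columns in the order A, B, C, D):
  F F F F  ✗ fails (B || A)
  F F F T  ✗ fails (B || A)
  F F T F  ✗ fails (B || !C)
  F F T T  ✗ fails (!C || !D)
  F T F F  ✗ fails (A || !B)
  F T F T  ✗ fails (A || !B)
  F T T F  ✗ fails (A || !B)
  F T T T  ✗ fails (!C || !D)
  T F F F  ✓ satisfies all
  T F F T  ✗ fails (!D || !A)
  T F T F  ✗ fails (B || !C)
  T F T T  ✗ fails (!D || !A)
  T T F F  ✓ satisfies all
  T T F T  ✗ fails (!D || !A)
  T T T F  ✓ satisfies all
  T T T T  ✗ fails (!D || !A)
3 of the 16 rows are models.

3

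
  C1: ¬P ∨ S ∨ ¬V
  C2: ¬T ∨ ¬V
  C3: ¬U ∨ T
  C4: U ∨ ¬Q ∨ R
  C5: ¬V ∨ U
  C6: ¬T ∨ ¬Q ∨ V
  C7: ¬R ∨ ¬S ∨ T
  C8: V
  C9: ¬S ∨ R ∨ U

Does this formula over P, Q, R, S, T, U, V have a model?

Unit clause (V) forces V = True.
Unit clause (¬T) forces T = False.
Unit clause (¬U) forces U = False.
That conflicts with the unit clause (U).
No assignment satisfies every clause.

Unsatisfiable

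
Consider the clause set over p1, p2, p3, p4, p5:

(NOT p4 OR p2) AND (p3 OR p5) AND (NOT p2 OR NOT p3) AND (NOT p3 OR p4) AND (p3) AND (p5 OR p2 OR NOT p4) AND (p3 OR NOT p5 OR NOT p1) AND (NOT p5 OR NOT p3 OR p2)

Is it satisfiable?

From the singleton clause (p3), p3 = true.
From the singleton clause (NOT p2), p2 = false.
From the singleton clause (NOT p4), p4 = false.
Now (p4) is unsatisfied and unit — conflict.
No assignment satisfies every clause.

No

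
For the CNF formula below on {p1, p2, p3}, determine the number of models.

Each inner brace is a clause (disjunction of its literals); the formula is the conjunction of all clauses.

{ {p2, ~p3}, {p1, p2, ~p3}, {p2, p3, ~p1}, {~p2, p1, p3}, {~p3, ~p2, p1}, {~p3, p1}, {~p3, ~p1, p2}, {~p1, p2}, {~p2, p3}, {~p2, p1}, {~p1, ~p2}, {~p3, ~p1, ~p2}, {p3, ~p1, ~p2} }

There are 2^3 = 8 truth assignments over (p1, p2, p3).
Split on p1. With p1 = 1, the clauses containing p1 are satisfied and ~p1 drops from the rest; 0 of the 2^2 = 4 assignments to the other variables satisfy what remains.
With p1 = 0, by the same count on the reduced clause set, 1 assignment works.
(One model: p1=F, p2=F, p3=F.)
Total: 0 + 1 = 1.

1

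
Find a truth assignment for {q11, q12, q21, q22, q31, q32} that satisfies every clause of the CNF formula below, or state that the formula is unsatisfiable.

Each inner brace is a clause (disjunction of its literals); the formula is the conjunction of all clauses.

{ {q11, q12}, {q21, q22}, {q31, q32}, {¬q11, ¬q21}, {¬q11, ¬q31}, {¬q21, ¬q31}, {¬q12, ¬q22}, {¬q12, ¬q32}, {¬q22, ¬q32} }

UNSATISFIABLE

Try q11 = True.
The clause (¬q21) is unit, so q21 = False.
The clause (q22) is unit, so q22 = True.
The clause (¬q31) is unit, so q31 = False.
The clause (q32) is unit, so q32 = True.
Now (¬q32) is unsatisfied and unit — conflict.
Undo q11 and try q11 = False.
The clause (q12) is unit, so q12 = True.
The clause (¬q22) is unit, so q22 = False.
The clause (q21) is unit, so q21 = True.
The clause (¬q31) is unit, so q31 = False.
The clause (q32) is unit, so q32 = True.
Now (¬q32) is unsatisfied and unit — conflict.
Both values of q11 lead to a conflict.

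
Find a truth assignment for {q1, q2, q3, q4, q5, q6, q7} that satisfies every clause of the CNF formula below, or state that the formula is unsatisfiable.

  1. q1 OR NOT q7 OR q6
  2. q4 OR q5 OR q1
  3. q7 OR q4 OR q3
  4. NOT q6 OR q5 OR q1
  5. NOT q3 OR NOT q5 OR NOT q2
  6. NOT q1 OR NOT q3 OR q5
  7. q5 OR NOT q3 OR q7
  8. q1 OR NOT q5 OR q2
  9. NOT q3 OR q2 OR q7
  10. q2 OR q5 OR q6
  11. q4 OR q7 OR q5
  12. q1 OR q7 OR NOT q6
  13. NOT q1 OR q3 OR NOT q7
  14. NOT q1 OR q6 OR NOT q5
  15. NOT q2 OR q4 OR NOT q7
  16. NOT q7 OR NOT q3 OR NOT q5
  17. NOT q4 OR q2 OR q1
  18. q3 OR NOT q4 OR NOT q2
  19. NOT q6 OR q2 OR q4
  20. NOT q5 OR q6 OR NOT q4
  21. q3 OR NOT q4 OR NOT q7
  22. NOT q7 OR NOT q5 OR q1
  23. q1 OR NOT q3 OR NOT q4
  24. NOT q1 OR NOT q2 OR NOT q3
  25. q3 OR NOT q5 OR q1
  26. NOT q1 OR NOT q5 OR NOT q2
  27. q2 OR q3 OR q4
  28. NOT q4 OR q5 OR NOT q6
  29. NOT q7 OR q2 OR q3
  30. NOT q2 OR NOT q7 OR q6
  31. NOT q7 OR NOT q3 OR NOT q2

Branch on q1: set q1 = true.
Branch on q3: set q3 = false.
The clause (NOT q7) is unit, so q7 = false.
The clause (q4) is unit, so q4 = true.
The clause (NOT q2) is unit, so q2 = false.
Branch on q5: set q5 = true.
The clause (q6) is unit, so q6 = true.
Every clause now holds.

q1=true, q2=false, q3=false, q4=true, q5=true, q6=true, q7=false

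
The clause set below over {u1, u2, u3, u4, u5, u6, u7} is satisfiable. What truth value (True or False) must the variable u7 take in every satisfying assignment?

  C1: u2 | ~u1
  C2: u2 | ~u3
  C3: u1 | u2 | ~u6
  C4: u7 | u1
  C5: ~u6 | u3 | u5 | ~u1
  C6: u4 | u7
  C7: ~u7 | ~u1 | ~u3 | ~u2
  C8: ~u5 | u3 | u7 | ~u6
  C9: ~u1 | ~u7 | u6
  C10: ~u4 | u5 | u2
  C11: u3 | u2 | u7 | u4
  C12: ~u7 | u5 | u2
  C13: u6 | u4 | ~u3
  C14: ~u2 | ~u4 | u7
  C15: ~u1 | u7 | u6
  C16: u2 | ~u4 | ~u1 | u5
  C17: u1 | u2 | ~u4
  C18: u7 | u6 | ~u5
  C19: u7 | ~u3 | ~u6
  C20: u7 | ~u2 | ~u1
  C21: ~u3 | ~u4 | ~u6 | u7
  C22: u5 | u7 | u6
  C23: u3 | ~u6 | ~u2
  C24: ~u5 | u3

Suppose u7 = 0.
The clause (u1) is unit, so u1 = 1.
The clause (u2) is unit, so u2 = 1.
Now (~u2) is unsatisfied and unit — conflict.
So every satisfying assignment has u7 = True.

True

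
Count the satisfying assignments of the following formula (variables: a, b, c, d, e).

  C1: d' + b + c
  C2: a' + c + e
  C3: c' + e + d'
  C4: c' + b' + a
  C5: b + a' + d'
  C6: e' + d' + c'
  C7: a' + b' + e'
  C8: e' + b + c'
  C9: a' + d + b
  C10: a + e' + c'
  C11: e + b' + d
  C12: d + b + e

There are 2^5 = 32 truth assignments over (a, b, c, d, e).
Split on d. With d = 1, the clauses containing d are satisfied and d' drops from the rest; 2 of the 2^4 = 16 assignments to the other variables satisfy what remains.
With d = 0, by the same count on the reduced clause set, 2 assignments work.
(One model: a=F, b=F, c=F, d=F, e=T.)
Total: 2 + 2 = 4.

4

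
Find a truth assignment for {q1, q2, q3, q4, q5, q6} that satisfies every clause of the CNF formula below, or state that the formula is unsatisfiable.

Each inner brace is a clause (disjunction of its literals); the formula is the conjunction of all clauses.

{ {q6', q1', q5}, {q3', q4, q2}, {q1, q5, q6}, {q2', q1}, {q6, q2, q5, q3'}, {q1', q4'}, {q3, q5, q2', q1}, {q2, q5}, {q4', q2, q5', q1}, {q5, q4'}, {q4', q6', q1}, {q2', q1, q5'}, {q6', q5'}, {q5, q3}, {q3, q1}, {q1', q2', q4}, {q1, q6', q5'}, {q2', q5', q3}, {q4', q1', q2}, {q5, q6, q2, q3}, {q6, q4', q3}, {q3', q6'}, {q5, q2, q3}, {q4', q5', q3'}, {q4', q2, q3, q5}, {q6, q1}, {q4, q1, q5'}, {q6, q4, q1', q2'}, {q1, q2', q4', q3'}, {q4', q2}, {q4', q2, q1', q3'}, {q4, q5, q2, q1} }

Suppose q2 = 0.
The clause (q5) is unit, so q5 = 1.
The clause (q6') is unit, so q6 = 0.
The clause (q1) is unit, so q1 = 1.
The clause (q4') is unit, so q4 = 0.
The clause (q3') is unit, so q3 = 0.
This assignment satisfies each clause.

q1: 1; q2: 0; q3: 0; q4: 0; q5: 1; q6: 0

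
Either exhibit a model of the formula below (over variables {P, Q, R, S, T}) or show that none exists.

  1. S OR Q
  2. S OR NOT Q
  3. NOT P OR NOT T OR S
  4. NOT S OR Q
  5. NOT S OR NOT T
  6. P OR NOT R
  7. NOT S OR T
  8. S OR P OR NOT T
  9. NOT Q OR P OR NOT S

UNSATISFIABLE

Branch on S: set S = true.
Unit clause (Q) forces Q = true.
Unit clause (NOT T) forces T = false.
That conflicts with the unit clause (T).
Backtrack on S: now try S = false.
Unit clause (Q) forces Q = true.
That conflicts with the unit clause (NOT Q).
Either choice for S ends in contradiction.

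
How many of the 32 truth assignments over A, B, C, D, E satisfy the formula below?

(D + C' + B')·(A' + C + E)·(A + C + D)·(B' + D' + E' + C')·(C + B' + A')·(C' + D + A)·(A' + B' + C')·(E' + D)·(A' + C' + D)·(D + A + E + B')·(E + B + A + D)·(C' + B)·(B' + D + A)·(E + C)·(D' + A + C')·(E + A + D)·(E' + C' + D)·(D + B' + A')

There are 2^5 = 32 truth assignments over (A, B, C, D, E).
Split on D. With D = 1, the clauses containing D are satisfied and D' drops from the rest; 3 of the 2^4 = 16 assignments to the other variables satisfy what remains.
With D = 0, by the same count on the reduced clause set, 0 assignments work.
(One model: A=F, B=F, C=F, D=T, E=T.)
Total: 3 + 0 = 3.

3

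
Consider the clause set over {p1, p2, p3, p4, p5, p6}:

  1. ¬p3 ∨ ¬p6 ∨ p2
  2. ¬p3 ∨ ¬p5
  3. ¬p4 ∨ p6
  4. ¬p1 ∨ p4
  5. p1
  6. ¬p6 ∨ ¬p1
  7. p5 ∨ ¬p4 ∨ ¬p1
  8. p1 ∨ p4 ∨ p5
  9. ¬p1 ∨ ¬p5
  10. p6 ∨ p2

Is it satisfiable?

Unit clause (p1) forces p1 = True.
Unit clause (p4) forces p4 = True.
Unit clause (p6) forces p6 = True.
Now (¬p6) is unsatisfied and unit — conflict.
No assignment satisfies every clause.

Unsatisfiable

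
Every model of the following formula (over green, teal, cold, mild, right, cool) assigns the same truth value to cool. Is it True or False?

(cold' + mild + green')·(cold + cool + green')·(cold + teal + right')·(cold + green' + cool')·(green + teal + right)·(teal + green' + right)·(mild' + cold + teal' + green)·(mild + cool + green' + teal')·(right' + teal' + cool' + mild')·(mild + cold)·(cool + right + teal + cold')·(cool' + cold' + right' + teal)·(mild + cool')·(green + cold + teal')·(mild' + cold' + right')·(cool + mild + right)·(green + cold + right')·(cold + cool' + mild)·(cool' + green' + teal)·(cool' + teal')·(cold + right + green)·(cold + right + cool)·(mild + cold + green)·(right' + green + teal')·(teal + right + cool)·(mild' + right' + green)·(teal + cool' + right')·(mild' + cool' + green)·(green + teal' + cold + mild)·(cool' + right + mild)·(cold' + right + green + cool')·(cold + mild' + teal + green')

False

Suppose cool = 1.
Unit clause (mild) forces mild = 1.
Unit clause (teal') forces teal = 0.
Unit clause (green') forces green = 0.
That conflicts with the unit clause (green).
So every satisfying assignment has cool = False.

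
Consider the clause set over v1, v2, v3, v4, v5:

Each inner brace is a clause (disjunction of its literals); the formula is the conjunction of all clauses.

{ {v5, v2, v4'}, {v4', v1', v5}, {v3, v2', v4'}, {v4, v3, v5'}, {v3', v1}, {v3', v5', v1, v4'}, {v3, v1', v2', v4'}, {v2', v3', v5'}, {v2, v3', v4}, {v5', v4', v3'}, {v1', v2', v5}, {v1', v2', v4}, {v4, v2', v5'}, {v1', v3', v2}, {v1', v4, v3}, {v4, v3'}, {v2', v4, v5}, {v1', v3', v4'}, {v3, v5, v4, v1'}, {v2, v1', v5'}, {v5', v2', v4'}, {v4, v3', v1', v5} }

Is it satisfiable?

Yes

Suppose v3 = 0.
Suppose v2 = 0.
Suppose v5 = 0.
The clause (v4') is unit, so v4 = 0.
The clause (v1') is unit, so v1 = 0.
Every clause now holds.
A satisfying assignment: v1: 0, v2: 0, v3: 0, v4: 0, v5: 0.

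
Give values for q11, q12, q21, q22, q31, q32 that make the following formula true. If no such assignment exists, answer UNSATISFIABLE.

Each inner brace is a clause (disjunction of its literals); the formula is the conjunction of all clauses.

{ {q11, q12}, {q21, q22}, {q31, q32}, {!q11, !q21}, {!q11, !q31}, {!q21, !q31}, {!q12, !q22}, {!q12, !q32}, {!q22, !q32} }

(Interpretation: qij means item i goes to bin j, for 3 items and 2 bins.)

Branch on q11: set q11 = true.
(!q21) alone gives q21 = false.
(q22) alone gives q22 = true.
(!q31) alone gives q31 = false.
(q32) alone gives q32 = true.
Now (!q32) is unsatisfied and unit — conflict.
Backtrack on q11: now try q11 = false.
(q12) alone gives q12 = true.
(!q22) alone gives q22 = false.
(q21) alone gives q21 = true.
(!q31) alone gives q31 = false.
(q32) alone gives q32 = true.
Now (!q32) is unsatisfied and unit — conflict.
Either choice for q11 ends in contradiction.

UNSATISFIABLE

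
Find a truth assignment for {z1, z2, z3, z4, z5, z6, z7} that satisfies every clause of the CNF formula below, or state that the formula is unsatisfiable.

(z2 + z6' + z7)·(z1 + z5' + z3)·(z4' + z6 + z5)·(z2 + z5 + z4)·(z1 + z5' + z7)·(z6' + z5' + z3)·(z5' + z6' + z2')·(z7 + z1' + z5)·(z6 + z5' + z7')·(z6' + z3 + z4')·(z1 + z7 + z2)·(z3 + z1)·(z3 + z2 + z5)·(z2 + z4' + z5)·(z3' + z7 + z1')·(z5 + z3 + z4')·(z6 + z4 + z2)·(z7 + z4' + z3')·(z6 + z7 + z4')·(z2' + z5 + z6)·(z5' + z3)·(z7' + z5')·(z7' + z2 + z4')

z1 ↦ 1,  z2 ↦ 1,  z3 ↦ 0,  z4 ↦ 0,  z5 ↦ 0,  z6 ↦ 1,  z7 ↦ 1

Case z3 = 0:
(z1) alone gives z1 = 1.
(z5') alone gives z5 = 0.
(z7) alone gives z7 = 1.
(z2) alone gives z2 = 1.
(z4') alone gives z4 = 0.
(z6) alone gives z6 = 1.
This assignment satisfies each clause.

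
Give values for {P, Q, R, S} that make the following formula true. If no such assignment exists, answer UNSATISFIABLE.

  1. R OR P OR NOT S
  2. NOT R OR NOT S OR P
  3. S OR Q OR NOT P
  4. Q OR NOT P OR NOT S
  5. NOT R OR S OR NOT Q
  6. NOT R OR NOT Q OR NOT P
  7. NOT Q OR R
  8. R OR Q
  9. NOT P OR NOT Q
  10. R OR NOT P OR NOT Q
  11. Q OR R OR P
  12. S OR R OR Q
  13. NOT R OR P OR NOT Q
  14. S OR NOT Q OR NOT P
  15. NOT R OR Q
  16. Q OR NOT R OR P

Branch on Q: set Q = false.
(R) alone gives R = true.
But (NOT R) is also a unit clause — contradiction.
That branch fails; take Q = true instead.
(R) alone gives R = true.
(S) alone gives S = true.
(P) alone gives P = true.
But (NOT P) is also a unit clause — contradiction.
Both values of Q lead to a conflict.

UNSATISFIABLE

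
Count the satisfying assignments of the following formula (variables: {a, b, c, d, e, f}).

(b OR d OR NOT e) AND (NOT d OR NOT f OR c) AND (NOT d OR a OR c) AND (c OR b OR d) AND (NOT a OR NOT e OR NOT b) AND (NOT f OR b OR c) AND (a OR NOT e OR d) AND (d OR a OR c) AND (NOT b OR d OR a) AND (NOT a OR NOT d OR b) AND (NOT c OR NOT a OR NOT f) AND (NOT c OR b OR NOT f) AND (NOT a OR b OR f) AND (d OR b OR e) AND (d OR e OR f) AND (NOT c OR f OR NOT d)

4

There are 2^6 = 64 truth assignments over (a, b, c, d, e, f).
Split on d. With d = true, the clauses containing d are satisfied and NOT d drops from the rest; 3 of the 2^5 = 32 assignments to the other variables satisfy what remains.
With d = false, by the same count on the reduced clause set, 1 assignment works.
Total: 3 + 1 = 4.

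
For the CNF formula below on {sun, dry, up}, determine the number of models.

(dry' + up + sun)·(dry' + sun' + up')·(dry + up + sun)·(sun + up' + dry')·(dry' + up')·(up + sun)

There are 2^3 = 8 truth assignments over (sun, dry, up).
Check each against the 6 clauses (columns in the order sun, dry, up):
  F F F  ✗ fails (dry + up + sun)
  F F T  ✓ satisfies all
  F T F  ✗ fails (dry' + up + sun)
  F T T  ✗ fails (sun + up' + dry')
  T F F  ✓ satisfies all
  T F T  ✓ satisfies all
  T T F  ✓ satisfies all
  T T T  ✗ fails (dry' + sun' + up')
4 of the 8 rows are models.

4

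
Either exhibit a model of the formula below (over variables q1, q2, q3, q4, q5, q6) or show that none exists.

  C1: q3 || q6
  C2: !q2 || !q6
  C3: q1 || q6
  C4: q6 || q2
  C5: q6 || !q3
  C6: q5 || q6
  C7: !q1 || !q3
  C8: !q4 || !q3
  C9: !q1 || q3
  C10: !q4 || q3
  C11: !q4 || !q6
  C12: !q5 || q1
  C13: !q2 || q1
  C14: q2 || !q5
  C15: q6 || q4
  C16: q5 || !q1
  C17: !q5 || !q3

q1=false; q2=false; q3=false; q4=false; q5=false; q6=true

Branch on q3: set q3 = false.
(q6) alone gives q6 = true.
(!q2) alone gives q2 = false.
(!q1) alone gives q1 = false.
(!q4) alone gives q4 = false.
(!q5) alone gives q5 = false.
This assignment satisfies each clause.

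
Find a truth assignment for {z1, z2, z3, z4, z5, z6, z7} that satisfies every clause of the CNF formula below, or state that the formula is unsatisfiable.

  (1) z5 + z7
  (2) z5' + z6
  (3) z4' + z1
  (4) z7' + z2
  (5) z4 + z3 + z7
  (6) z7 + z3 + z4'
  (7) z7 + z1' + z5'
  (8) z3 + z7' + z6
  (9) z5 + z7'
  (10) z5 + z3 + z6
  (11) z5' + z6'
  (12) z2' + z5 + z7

UNSATISFIABLE

Case z5 = 1:
From the singleton clause (z6), z6 = 1.
That conflicts with the unit clause (z6').
Backtrack on z5: now try z5 = 0.
From the singleton clause (z7), z7 = 1.
That conflicts with the unit clause (z7').
Both values of z5 lead to a conflict.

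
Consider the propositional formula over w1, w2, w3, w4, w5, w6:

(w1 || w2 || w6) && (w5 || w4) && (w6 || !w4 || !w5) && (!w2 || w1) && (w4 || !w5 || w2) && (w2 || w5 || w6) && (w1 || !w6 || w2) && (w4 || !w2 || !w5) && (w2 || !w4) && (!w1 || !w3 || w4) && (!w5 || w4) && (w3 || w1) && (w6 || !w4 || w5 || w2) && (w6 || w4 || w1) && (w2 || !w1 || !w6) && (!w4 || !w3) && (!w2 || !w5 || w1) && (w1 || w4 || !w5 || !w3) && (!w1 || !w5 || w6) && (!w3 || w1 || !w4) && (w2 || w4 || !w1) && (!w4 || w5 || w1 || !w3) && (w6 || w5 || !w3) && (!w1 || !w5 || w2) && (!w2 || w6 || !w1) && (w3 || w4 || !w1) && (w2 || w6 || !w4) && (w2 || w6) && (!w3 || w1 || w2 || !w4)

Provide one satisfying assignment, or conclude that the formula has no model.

w1=true,  w2=true,  w3=false,  w4=true,  w5=true,  w6=true

Suppose w5 = true.
From the singleton clause (w4), w4 = true.
From the singleton clause (w6), w6 = true.
From the singleton clause (w2), w2 = true.
From the singleton clause (w1), w1 = true.
From the singleton clause (!w3), w3 = false.
This assignment satisfies each clause.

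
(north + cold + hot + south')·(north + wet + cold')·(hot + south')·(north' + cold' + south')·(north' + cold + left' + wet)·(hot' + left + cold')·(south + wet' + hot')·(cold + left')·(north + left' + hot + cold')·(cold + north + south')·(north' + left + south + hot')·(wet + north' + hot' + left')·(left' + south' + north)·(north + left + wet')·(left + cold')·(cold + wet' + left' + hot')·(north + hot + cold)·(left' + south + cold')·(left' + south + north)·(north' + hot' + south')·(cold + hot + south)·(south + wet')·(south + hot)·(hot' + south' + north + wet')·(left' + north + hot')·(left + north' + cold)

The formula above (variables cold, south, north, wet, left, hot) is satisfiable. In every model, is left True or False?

False

Suppose left = 1.
The clause (cold) is unit, so cold = 1.
The clause (south) is unit, so south = 1.
The clause (hot) is unit, so hot = 1.
The clause (north') is unit, so north = 0.
That conflicts with the unit clause (north).
So every satisfying assignment has left = False.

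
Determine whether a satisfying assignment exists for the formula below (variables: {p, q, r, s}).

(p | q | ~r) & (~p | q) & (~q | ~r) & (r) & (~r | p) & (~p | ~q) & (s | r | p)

No

From the singleton clause (r), r = 1.
From the singleton clause (~q), q = 0.
From the singleton clause (p), p = 1.
But (~p) is also a unit clause — contradiction.
No assignment satisfies every clause.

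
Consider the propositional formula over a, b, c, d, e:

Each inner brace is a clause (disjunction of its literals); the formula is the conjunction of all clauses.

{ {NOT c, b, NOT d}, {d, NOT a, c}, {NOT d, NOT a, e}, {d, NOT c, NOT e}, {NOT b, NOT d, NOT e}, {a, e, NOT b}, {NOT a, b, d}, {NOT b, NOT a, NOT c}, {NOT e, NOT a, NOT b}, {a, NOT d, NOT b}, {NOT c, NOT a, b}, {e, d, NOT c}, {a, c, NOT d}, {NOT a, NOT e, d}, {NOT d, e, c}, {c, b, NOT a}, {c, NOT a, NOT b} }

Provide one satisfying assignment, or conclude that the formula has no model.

Suppose c = false.
Suppose d = false.
From the singleton clause (NOT a), a = false.
Suppose e = true.
Every clause is now satisfied; b is unconstrained.

a=false, b=false, c=false, d=false, e=true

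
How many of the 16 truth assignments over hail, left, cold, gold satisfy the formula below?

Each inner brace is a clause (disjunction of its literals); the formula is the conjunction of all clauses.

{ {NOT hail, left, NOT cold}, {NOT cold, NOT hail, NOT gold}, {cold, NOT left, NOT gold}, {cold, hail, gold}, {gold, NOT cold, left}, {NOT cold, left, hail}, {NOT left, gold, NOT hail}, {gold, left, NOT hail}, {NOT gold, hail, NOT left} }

3

There are 2^4 = 16 truth assignments over (hail, left, cold, gold).
Check each against the 9 clauses (columns in the order hail, left, cold, gold):
  F F F F  ✗ fails (cold OR hail OR gold)
  F F F T  ✓ satisfies all
  F F T F  ✗ fails (gold OR NOT cold OR left)
  F F T T  ✗ fails (NOT cold OR left OR hail)
  F T F F  ✗ fails (cold OR hail OR gold)
  F T F T  ✗ fails (cold OR NOT left OR NOT gold)
  F T T F  ✓ satisfies all
  F T T T  ✗ fails (NOT gold OR hail OR NOT left)
  T F F F  ✗ fails (gold OR left OR NOT hail)
  T F F T  ✓ satisfies all
  T F T F  ✗ fails (NOT hail OR left OR NOT cold)
  T F T T  ✗ fails (NOT hail OR left OR NOT cold)
  T T F F  ✗ fails (NOT left OR gold OR NOT hail)
  T T F T  ✗ fails (cold OR NOT left OR NOT gold)
  T T T F  ✗ fails (NOT left OR gold OR NOT hail)
  T T T T  ✗ fails (NOT cold OR NOT hail OR NOT gold)
3 of the 16 rows are models.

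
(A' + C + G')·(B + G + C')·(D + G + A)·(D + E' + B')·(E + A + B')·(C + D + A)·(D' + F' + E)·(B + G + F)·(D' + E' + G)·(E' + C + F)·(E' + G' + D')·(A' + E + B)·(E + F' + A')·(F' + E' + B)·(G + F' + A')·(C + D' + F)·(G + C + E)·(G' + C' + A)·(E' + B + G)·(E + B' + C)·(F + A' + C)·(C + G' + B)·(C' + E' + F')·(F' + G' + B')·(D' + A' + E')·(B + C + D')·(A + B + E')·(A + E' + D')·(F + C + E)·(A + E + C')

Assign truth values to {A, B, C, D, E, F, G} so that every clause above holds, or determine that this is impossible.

Case A = 1:
Case C = 1:
Case B = 1:
Case D = 1:
Unit clause (E') forces E = 0.
Unit clause (F') forces F = 0.
No clause remains; G is free.

A: 1,  B: 1,  C: 1,  D: 1,  E: 0,  F: 0,  G: 1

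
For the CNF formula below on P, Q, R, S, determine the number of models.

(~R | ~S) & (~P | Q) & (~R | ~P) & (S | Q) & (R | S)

4

There are 2^4 = 16 truth assignments over (P, Q, R, S).
Check each against the 5 clauses (columns in the order P, Q, R, S):
  F F F F  ✗ fails (S | Q)
  F F F T  ✓ satisfies all
  F F T F  ✗ fails (S | Q)
  F F T T  ✗ fails (~R | ~S)
  F T F F  ✗ fails (R | S)
  F T F T  ✓ satisfies all
  F T T F  ✓ satisfies all
  F T T T  ✗ fails (~R | ~S)
  T F F F  ✗ fails (~P | Q)
  T F F T  ✗ fails (~P | Q)
  T F T F  ✗ fails (~P | Q)
  T F T T  ✗ fails (~R | ~S)
  T T F F  ✗ fails (R | S)
  T T F T  ✓ satisfies all
  T T T F  ✗ fails (~R | ~P)
  T T T T  ✗ fails (~R | ~S)
4 of the 16 rows are models.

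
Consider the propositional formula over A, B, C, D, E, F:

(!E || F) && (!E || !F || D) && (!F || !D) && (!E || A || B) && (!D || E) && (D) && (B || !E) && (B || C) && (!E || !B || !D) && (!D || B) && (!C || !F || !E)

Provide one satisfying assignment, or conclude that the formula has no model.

UNSATISFIABLE

Unit clause (D) forces D = true.
Unit clause (!F) forces F = false.
Unit clause (!E) forces E = false.
But (E) is also a unit clause — contradiction.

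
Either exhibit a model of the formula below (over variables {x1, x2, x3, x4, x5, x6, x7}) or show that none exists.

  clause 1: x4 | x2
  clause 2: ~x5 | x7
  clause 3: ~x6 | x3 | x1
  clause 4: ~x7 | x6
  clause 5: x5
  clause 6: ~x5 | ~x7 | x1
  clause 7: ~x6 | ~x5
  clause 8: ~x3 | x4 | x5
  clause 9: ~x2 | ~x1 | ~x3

The clause (x5) is unit, so x5 = 1.
The clause (x7) is unit, so x7 = 1.
The clause (x6) is unit, so x6 = 1.
Now (~x6) is unsatisfied and unit — conflict.

UNSATISFIABLE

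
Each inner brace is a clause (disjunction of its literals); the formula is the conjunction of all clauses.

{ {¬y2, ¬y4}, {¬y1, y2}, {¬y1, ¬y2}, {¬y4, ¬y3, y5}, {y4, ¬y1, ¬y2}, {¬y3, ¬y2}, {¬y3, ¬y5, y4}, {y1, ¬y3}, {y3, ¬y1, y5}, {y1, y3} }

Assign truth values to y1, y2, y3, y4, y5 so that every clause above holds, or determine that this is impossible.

UNSATISFIABLE

Try y2 = False.
The clause (¬y1) is unit, so y1 = False.
The clause (¬y3) is unit, so y3 = False.
Now (y3) is unsatisfied and unit — conflict.
Backtrack on y2: now try y2 = True.
The clause (¬y4) is unit, so y4 = False.
The clause (¬y1) is unit, so y1 = False.
The clause (¬y3) is unit, so y3 = False.
Now (y3) is unsatisfied and unit — conflict.
Neither y2 = True nor y2 = False works.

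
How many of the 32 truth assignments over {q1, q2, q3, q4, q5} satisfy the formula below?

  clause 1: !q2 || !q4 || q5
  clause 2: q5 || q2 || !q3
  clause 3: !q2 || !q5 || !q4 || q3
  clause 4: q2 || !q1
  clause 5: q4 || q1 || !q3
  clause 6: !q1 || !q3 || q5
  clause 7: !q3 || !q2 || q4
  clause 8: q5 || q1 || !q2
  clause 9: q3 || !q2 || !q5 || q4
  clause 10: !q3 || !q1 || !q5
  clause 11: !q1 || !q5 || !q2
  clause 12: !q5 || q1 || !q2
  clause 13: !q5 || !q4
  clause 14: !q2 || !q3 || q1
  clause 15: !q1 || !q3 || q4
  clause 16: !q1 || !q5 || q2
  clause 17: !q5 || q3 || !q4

4

There are 2^5 = 32 truth assignments over (q1, q2, q3, q4, q5).
Split on q3. With q3 = true, the clauses containing q3 are satisfied and !q3 drops from the rest; 0 of the 2^4 = 16 assignments to the other variables satisfy what remains.
With q3 = false, by the same count on the reduced clause set, 4 assignments work.
Total: 0 + 4 = 4.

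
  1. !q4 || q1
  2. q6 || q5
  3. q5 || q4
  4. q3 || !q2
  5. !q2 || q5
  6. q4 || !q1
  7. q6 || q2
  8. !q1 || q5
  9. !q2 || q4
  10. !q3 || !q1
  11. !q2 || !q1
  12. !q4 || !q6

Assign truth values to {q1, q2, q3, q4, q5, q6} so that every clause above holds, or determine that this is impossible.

Try q4 = false.
(q5) alone gives q5 = true.
(!q1) alone gives q1 = false.
(!q2) alone gives q2 = false.
(q6) alone gives q6 = true.
No clause remains; q3 is free.

q1: false,  q2: false,  q3: true,  q4: false,  q5: true,  q6: true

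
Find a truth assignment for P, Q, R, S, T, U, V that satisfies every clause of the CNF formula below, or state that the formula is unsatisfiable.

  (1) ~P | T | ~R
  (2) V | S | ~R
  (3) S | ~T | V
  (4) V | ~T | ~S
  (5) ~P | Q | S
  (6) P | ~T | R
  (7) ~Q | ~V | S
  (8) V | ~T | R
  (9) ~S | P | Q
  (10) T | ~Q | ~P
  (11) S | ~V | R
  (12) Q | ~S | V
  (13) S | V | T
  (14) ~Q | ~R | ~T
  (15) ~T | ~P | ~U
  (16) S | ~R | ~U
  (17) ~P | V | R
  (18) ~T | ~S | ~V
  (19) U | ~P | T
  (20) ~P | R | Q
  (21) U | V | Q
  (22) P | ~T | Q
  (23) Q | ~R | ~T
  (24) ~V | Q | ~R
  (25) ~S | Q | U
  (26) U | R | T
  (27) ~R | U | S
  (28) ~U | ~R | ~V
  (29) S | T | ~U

Branch on P: set P = 0.
Branch on T: set T = 0.
Branch on S: set S = 1.
From the singleton clause (Q), Q = 1.
Branch on U: set U = 1.
Branch on R: set R = 1.
From the singleton clause (~V), V = 0.
This assignment satisfies each clause.

P: 0; Q: 1; R: 1; S: 1; T: 0; U: 1; V: 0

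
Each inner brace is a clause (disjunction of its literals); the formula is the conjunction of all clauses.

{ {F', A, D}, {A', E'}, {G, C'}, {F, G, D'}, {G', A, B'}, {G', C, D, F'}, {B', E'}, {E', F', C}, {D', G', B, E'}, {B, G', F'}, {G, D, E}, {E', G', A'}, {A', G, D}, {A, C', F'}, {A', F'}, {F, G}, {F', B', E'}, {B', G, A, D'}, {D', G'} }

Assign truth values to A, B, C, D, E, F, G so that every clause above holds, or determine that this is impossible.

Suppose A = 1.
Unit clause (E') forces E = 0.
Unit clause (F') forces F = 0.
Unit clause (G) forces G = 1.
Unit clause (D') forces D = 0.
All clauses hold; B, C can take either value.

A ↦ 1; B ↦ 1; C ↦ 1; D ↦ 0; E ↦ 0; F ↦ 0; G ↦ 1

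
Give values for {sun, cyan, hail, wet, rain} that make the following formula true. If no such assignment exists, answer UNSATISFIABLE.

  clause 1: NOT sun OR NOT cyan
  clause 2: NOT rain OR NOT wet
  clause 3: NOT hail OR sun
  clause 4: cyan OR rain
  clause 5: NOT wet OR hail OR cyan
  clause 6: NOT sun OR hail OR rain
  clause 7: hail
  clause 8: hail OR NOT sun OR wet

The clause (hail) is unit, so hail = true.
The clause (sun) is unit, so sun = true.
The clause (NOT cyan) is unit, so cyan = false.
The clause (rain) is unit, so rain = true.
The clause (NOT wet) is unit, so wet = false.
This assignment satisfies each clause.

sun=true, cyan=false, hail=true, wet=false, rain=true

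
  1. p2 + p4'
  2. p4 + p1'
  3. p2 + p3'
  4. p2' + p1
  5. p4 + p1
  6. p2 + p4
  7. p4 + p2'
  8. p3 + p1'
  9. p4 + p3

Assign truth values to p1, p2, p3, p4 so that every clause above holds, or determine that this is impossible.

p1: 1,  p2: 1,  p3: 1,  p4: 1

Branch on p2: set p2 = 1.
From the singleton clause (p1), p1 = 1.
From the singleton clause (p4), p4 = 1.
From the singleton clause (p3), p3 = 1.
All clauses are satisfied.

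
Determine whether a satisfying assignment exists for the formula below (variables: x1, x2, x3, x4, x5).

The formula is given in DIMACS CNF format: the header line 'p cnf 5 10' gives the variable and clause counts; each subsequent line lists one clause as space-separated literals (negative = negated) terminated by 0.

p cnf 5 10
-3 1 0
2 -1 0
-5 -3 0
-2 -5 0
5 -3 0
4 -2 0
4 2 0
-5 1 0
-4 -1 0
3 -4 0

No

Try x3 = False.
(¬x4) alone gives x4 = False.
(¬x2) alone gives x2 = False.
That conflicts with the unit clause (x2).
Undo x3 and try x3 = True.
(x1) alone gives x1 = True.
(x2) alone gives x2 = True.
(¬x5) alone gives x5 = False.
That conflicts with the unit clause (x5).
Either choice for x3 ends in contradiction.
No assignment satisfies every clause.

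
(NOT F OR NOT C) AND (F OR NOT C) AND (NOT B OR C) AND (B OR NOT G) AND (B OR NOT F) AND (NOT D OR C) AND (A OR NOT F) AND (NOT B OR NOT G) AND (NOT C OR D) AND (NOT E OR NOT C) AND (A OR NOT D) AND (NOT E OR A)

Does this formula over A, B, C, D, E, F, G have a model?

Satisfiable

Branch on F: set F = false.
(NOT C) alone gives C = false.
(NOT B) alone gives B = false.
(NOT G) alone gives G = false.
(NOT D) alone gives D = false.
Branch on E: set E = true.
(A) alone gives A = true.
Every clause now holds.
A satisfying assignment: A=true; B=false; C=false; D=false; E=true; F=false; G=false.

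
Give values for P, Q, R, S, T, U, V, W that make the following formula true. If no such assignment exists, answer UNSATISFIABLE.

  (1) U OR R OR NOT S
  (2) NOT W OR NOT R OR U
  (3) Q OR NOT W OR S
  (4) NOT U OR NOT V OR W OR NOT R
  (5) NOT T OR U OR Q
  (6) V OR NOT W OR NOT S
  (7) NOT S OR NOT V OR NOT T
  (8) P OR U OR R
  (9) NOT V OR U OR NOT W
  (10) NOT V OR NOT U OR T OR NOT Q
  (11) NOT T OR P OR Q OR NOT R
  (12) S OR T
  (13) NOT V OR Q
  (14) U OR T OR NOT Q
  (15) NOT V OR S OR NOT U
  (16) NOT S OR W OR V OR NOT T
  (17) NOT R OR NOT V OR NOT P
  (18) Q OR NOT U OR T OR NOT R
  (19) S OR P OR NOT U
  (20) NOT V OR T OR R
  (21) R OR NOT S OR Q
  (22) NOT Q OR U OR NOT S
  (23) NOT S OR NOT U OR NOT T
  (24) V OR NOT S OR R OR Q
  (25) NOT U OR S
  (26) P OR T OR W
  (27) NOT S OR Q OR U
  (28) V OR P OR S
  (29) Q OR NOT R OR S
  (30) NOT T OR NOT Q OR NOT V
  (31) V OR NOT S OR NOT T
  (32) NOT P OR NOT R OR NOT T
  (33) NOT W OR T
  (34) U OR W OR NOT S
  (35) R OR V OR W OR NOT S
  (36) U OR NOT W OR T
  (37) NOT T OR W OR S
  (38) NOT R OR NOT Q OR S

Suppose S = true.
Suppose U = true.
Unit clause (NOT T) forces T = false.
Unit clause (NOT W) forces W = false.
Unit clause (P) forces P = true.
Suppose V = false.
Unit clause (R) forces R = true.
Unit clause (Q) forces Q = true.
This assignment satisfies each clause.

P=true; Q=true; R=true; S=true; T=false; U=true; V=false; W=false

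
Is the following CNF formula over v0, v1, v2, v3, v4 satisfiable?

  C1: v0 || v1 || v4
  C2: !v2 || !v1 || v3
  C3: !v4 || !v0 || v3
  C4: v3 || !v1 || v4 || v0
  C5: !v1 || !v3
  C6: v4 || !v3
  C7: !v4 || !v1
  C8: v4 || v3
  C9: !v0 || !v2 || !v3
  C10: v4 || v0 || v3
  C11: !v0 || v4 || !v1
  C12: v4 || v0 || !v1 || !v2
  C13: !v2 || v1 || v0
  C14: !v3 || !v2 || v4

Suppose v1 = false.
Suppose v0 = true.
Suppose v4 = true.
The clause (v3) is unit, so v3 = true.
The clause (!v2) is unit, so v2 = false.
This assignment satisfies each clause.
A satisfying assignment: v0=true,  v1=false,  v2=false,  v3=true,  v4=true.

Yes, satisfiable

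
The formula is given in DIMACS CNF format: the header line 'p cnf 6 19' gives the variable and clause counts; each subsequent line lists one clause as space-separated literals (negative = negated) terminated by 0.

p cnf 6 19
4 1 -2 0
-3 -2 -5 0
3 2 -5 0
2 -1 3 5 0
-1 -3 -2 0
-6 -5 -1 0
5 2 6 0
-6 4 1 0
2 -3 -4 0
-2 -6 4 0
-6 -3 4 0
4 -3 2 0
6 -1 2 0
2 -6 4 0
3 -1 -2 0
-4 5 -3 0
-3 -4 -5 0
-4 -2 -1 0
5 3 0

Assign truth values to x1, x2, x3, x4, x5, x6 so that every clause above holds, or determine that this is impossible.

x1: False, x2: True, x3: False, x4: True, x5: True, x6: True

Try x5 = True.
Try x3 = False.
Unit clause (x2) forces x2 = True.
Unit clause (¬x1) forces x1 = False.
Unit clause (x4) forces x4 = True.
All clauses hold; x6 can take either value.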